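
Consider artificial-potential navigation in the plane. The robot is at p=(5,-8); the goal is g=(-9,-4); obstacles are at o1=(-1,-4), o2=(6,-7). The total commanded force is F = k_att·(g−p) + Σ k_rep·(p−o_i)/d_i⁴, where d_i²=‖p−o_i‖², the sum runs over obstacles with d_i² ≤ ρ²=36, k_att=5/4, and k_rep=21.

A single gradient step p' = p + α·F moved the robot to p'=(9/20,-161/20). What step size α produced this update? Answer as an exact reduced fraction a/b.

F_att = 5/4·(g−p) = 5/4·(-14,4) = (-17.5000,5.0000)
o1: d²=52 > ρ²=36 → inactive
o2: d²=2 ≤ ρ²=36; F_rep = 21·(-1,-1)/2² = (-5.2500,-5.2500)
F = F_att + ΣF_rep = (-22.7500,-0.2500)
Δp = p'−p = (-4.5500,-0.0500); α = Δx/Fx = (-91/20) / (-91/4) = 1/5
check: Δy/Fy = (-1/20) / (-1/4) = 1/5 ✓

α = 1/5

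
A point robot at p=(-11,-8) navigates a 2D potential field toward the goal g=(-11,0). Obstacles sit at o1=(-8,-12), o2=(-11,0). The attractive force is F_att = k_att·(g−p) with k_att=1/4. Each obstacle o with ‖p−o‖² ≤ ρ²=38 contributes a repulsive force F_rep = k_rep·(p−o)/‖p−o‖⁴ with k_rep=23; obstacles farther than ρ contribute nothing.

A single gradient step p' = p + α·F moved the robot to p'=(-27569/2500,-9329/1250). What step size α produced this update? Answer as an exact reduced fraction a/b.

F_att = 1/4·(g−p) = 1/4·(0,8) = (0.0000,2.0000)
o1: d²=25 ≤ ρ²=38; F_rep = 23·(-3,4)/25² = (-0.1104,0.1472)
o2: d²=64 > ρ²=38 → inactive
F = F_att + ΣF_rep = (-0.1104,2.1472)
Δp = p'−p = (-0.0276,0.5368); α = Δx/Fx = (-69/2500) / (-69/625) = 1/4
check: Δy/Fy = (671/1250) / (1342/625) = 1/4 ✓

α = 1/4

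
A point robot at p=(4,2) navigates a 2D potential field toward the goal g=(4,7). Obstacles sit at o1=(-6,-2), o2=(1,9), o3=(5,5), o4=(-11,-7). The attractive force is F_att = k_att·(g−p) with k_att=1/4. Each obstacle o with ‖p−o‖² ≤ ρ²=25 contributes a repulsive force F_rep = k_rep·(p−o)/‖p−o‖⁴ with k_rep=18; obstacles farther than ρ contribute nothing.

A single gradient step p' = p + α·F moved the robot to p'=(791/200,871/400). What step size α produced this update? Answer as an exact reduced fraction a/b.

F_att = 1/4·(g−p) = 1/4·(0,5) = (0.0000,1.2500)
o1: d²=116 > ρ²=25 → inactive
o2: d²=58 > ρ²=25 → inactive
o3: d²=10 ≤ ρ²=25; F_rep = 18·(-1,-3)/10² = (-0.1800,-0.5400)
o4: d²=306 > ρ²=25 → inactive
F = F_att + ΣF_rep = (-0.1800,0.7100)
Δp = p'−p = (-0.0450,0.1775); α = Δx/Fx = (-9/200) / (-9/50) = 1/4
check: Δy/Fy = (71/400) / (71/100) = 1/4 ✓

α = 1/4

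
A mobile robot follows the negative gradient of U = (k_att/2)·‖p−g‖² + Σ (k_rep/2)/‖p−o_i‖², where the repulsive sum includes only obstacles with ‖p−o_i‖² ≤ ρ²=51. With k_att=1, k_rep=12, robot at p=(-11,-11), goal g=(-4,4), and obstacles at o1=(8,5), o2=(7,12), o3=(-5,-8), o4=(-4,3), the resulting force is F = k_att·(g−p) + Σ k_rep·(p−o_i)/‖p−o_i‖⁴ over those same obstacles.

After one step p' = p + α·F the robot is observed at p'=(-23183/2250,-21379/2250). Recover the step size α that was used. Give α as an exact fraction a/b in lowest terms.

F_att = 1·(g−p) = 1·(7,15) = (7.0000,15.0000)
o1: d²=617 > ρ²=51 → inactive
o2: d²=853 > ρ²=51 → inactive
o3: d²=45 ≤ ρ²=51; F_rep = 12·(-6,-3)/45² = (-0.0356,-0.0178)
o4: d²=245 > ρ²=51 → inactive
F = F_att + ΣF_rep = (6.9644,14.9822)
Δp = p'−p = (0.6964,1.4982); α = Δx/Fx = (1567/2250) / (1567/225) = 1/10
check: Δy/Fy = (3371/2250) / (3371/225) = 1/10 ✓

α = 1/10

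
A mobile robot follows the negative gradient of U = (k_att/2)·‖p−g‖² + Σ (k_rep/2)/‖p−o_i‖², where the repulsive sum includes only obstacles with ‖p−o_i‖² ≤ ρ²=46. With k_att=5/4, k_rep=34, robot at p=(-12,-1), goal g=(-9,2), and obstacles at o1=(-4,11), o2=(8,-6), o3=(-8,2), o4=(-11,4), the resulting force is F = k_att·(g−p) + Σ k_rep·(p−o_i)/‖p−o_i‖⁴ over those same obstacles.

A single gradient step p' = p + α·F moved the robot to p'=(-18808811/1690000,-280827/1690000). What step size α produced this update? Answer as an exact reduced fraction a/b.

F_att = 5/4·(g−p) = 5/4·(3,3) = (3.7500,3.7500)
o1: d²=208 > ρ²=46 → inactive
o2: d²=425 > ρ²=46 → inactive
o3: d²=25 ≤ ρ²=46; F_rep = 34·(-4,-3)/25² = (-0.2176,-0.1632)
o4: d²=26 ≤ ρ²=46; F_rep = 34·(-1,-5)/26² = (-0.0503,-0.2515)
F = F_att + ΣF_rep = (3.4821,3.3353)
Δp = p'−p = (0.8705,0.8338); α = Δx/Fx = (1471189/1690000) / (1471189/422500) = 1/4
check: Δy/Fy = (1409173/1690000) / (1409173/422500) = 1/4 ✓

α = 1/4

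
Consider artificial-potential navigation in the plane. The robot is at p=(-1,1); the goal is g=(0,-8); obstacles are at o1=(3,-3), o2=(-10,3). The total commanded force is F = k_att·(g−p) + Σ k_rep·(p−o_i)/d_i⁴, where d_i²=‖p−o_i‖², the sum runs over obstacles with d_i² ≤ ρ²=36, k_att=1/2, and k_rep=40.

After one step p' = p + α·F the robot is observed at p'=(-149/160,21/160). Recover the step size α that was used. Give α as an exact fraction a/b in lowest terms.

α = 1/5

F_att = 1/2·(g−p) = 1/2·(1,-9) = (0.5000,-4.5000)
o1: d²=32 ≤ ρ²=36; F_rep = 40·(-4,4)/32² = (-0.1562,0.1562)
o2: d²=85 > ρ²=36 → inactive
F = F_att + ΣF_rep = (0.3438,-4.3438)
Δp = p'−p = (0.0688,-0.8688); α = Δx/Fx = (11/160) / (11/32) = 1/5
check: Δy/Fy = (-139/160) / (-139/32) = 1/5 ✓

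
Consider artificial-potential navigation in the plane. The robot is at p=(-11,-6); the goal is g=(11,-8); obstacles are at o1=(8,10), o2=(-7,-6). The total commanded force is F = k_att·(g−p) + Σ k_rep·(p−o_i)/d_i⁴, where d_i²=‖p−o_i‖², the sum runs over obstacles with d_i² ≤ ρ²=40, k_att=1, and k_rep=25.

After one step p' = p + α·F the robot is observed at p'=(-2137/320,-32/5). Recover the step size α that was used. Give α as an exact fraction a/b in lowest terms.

α = 1/5

F_att = 1·(g−p) = 1·(22,-2) = (22.0000,-2.0000)
o1: d²=617 > ρ²=40 → inactive
o2: d²=16 ≤ ρ²=40; F_rep = 25·(-4,0)/16² = (-0.3906,0.0000)
F = F_att + ΣF_rep = (21.6094,-2.0000)
Δp = p'−p = (4.3219,-0.4000); α = Δx/Fx = (1383/320) / (1383/64) = 1/5
check: Δy/Fy = (-2/5) / (-2) = 1/5 ✓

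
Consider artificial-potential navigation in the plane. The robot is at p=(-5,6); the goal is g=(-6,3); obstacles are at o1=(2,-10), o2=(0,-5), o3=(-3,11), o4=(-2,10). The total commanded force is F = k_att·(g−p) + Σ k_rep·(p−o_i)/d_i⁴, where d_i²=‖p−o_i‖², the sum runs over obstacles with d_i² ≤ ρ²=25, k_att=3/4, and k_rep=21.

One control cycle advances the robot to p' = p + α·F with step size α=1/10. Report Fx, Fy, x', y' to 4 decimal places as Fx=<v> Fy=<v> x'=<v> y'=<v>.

Fx=-0.8508 Fy=-2.3844 x'=-5.0851 y'=5.7616

F_att = 3/4·(g−p) = 3/4·(-1,-3) = (-0.7500,-2.2500)
o1: d²=305 > ρ²=25 → inactive
o2: d²=146 > ρ²=25 → inactive
o3: d²=29 > ρ²=25 → inactive
o4: d²=25 ≤ ρ²=25; F_rep = 21·(-3,-4)/25² = (-0.1008,-0.1344)
F = F_att + ΣF_rep = (-0.8508,-2.3844)
p' = p + 1/10·F = (-5.0851,5.7616)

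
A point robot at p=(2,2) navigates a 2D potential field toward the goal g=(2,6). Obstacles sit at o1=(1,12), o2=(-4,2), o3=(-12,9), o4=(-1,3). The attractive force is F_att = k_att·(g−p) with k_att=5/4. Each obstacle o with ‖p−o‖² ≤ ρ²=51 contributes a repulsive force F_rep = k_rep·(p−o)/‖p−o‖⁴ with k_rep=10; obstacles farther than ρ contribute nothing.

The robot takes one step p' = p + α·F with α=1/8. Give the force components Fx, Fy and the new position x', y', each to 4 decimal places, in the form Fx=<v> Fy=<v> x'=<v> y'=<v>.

F_att = 5/4·(g−p) = 5/4·(0,4) = (0.0000,5.0000)
o1: d²=101 > ρ²=51 → inactive
o2: d²=36 ≤ ρ²=51; F_rep = 10·(6,0)/36² = (0.0463,0.0000)
o3: d²=245 > ρ²=51 → inactive
o4: d²=10 ≤ ρ²=51; F_rep = 10·(3,-1)/10² = (0.3000,-0.1000)
F = F_att + ΣF_rep = (0.3463,4.9000)
p' = p + 1/8·F = (2.0433,2.6125)

Fx=0.3463 Fy=4.9000 x'=2.0433 y'=2.6125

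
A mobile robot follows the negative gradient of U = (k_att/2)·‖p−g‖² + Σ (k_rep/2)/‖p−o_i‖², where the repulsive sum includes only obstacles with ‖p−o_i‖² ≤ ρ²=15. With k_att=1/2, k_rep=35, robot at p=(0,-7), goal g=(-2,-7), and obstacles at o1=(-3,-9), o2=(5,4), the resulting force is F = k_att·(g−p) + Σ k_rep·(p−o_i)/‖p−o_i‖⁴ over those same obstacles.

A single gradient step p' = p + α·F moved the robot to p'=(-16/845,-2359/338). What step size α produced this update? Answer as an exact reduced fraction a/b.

F_att = 1/2·(g−p) = 1/2·(-2,0) = (-1.0000,0.0000)
o1: d²=13 ≤ ρ²=15; F_rep = 35·(3,2)/13² = (0.6213,0.4142)
o2: d²=146 > ρ²=15 → inactive
F = F_att + ΣF_rep = (-0.3787,0.4142)
Δp = p'−p = (-0.0189,0.0207); α = Δx/Fx = (-16/845) / (-64/169) = 1/20
check: Δy/Fy = (7/338) / (70/169) = 1/20 ✓

α = 1/20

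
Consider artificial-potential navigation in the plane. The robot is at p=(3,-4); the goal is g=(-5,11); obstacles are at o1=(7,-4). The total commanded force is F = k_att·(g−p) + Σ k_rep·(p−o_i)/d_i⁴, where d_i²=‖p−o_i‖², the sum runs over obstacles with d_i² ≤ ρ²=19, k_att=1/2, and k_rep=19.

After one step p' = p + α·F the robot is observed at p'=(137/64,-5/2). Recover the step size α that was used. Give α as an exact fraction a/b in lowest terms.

α = 1/5

F_att = 1/2·(g−p) = 1/2·(-8,15) = (-4.0000,7.5000)
o1: d²=16 ≤ ρ²=19; F_rep = 19·(-4,0)/16² = (-0.2969,0.0000)
F = F_att + ΣF_rep = (-4.2969,7.5000)
Δp = p'−p = (-0.8594,1.5000); α = Δx/Fx = (-55/64) / (-275/64) = 1/5
check: Δy/Fy = (3/2) / (15/2) = 1/5 ✓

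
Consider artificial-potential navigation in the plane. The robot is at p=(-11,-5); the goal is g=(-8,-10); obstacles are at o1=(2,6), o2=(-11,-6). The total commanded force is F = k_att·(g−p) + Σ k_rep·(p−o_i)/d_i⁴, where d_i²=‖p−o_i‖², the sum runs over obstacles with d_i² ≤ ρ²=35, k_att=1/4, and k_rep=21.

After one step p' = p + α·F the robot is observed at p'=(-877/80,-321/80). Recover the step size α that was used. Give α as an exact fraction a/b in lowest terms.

α = 1/20

F_att = 1/4·(g−p) = 1/4·(3,-5) = (0.7500,-1.2500)
o1: d²=290 > ρ²=35 → inactive
o2: d²=1 ≤ ρ²=35; F_rep = 21·(0,1)/1² = (0.0000,21.0000)
F = F_att + ΣF_rep = (0.7500,19.7500)
Δp = p'−p = (0.0375,0.9875); α = Δx/Fx = (3/80) / (3/4) = 1/20
check: Δy/Fy = (79/80) / (79/4) = 1/20 ✓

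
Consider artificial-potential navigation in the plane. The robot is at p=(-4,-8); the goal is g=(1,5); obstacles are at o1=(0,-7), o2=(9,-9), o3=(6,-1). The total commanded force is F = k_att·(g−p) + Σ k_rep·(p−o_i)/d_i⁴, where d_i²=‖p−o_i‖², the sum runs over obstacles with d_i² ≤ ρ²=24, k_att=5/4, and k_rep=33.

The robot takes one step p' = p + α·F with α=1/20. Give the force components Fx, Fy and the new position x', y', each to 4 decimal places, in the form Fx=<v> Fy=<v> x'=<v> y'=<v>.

Fx=5.7933 Fy=16.1358 x'=-3.7103 y'=-7.1932

F_att = 5/4·(g−p) = 5/4·(5,13) = (6.2500,16.2500)
o1: d²=17 ≤ ρ²=24; F_rep = 33·(-4,-1)/17² = (-0.4567,-0.1142)
o2: d²=170 > ρ²=24 → inactive
o3: d²=149 > ρ²=24 → inactive
F = F_att + ΣF_rep = (5.7933,16.1358)
p' = p + 1/20·F = (-3.7103,-7.1932)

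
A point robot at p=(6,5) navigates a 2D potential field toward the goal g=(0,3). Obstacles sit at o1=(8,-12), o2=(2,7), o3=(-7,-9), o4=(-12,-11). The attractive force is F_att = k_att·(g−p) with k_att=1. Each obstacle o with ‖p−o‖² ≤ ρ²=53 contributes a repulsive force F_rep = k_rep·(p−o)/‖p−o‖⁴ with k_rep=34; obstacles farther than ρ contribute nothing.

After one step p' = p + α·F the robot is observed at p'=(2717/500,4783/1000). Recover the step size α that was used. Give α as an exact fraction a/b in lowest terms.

F_att = 1·(g−p) = 1·(-6,-2) = (-6.0000,-2.0000)
o1: d²=293 > ρ²=53 → inactive
o2: d²=20 ≤ ρ²=53; F_rep = 34·(4,-2)/20² = (0.3400,-0.1700)
o3: d²=365 > ρ²=53 → inactive
o4: d²=580 > ρ²=53 → inactive
F = F_att + ΣF_rep = (-5.6600,-2.1700)
Δp = p'−p = (-0.5660,-0.2170); α = Δx/Fx = (-283/500) / (-283/50) = 1/10
check: Δy/Fy = (-217/1000) / (-217/100) = 1/10 ✓

α = 1/10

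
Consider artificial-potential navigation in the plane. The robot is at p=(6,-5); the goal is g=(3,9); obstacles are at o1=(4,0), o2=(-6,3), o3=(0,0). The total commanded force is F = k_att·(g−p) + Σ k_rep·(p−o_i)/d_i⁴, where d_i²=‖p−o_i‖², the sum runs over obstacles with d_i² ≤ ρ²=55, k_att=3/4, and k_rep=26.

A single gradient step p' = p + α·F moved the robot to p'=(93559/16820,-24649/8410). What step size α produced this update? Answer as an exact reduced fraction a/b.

F_att = 3/4·(g−p) = 3/4·(-3,14) = (-2.2500,10.5000)
o1: d²=29 ≤ ρ²=55; F_rep = 26·(2,-5)/29² = (0.0618,-0.1546)
o2: d²=208 > ρ²=55 → inactive
o3: d²=61 > ρ²=55 → inactive
F = F_att + ΣF_rep = (-2.1882,10.3454)
Δp = p'−p = (-0.4376,2.0691); α = Δx/Fx = (-7361/16820) / (-7361/3364) = 1/5
check: Δy/Fy = (17401/8410) / (17401/1682) = 1/5 ✓

α = 1/5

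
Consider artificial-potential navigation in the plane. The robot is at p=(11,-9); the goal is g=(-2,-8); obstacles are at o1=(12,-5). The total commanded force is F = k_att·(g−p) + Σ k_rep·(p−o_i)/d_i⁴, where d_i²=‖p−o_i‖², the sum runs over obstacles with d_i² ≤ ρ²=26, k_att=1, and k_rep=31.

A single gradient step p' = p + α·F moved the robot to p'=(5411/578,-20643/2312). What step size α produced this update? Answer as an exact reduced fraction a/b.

α = 1/8

F_att = 1·(g−p) = 1·(-13,1) = (-13.0000,1.0000)
o1: d²=17 ≤ ρ²=26; F_rep = 31·(-1,-4)/17² = (-0.1073,-0.4291)
F = F_att + ΣF_rep = (-13.1073,0.5709)
Δp = p'−p = (-1.6384,0.0714); α = Δx/Fx = (-947/578) / (-3788/289) = 1/8
check: Δy/Fy = (165/2312) / (165/289) = 1/8 ✓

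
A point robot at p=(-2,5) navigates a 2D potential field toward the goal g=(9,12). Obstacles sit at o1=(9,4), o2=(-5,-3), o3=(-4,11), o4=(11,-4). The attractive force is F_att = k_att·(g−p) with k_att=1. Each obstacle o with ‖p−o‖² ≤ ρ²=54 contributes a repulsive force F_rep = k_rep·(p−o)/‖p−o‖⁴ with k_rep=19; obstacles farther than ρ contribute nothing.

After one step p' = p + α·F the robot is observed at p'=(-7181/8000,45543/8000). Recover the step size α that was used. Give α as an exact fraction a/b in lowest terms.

α = 1/10

F_att = 1·(g−p) = 1·(11,7) = (11.0000,7.0000)
o1: d²=122 > ρ²=54 → inactive
o2: d²=73 > ρ²=54 → inactive
o3: d²=40 ≤ ρ²=54; F_rep = 19·(2,-6)/40² = (0.0238,-0.0712)
o4: d²=250 > ρ²=54 → inactive
F = F_att + ΣF_rep = (11.0237,6.9287)
Δp = p'−p = (1.1024,0.6929); α = Δx/Fx = (8819/8000) / (8819/800) = 1/10
check: Δy/Fy = (5543/8000) / (5543/800) = 1/10 ✓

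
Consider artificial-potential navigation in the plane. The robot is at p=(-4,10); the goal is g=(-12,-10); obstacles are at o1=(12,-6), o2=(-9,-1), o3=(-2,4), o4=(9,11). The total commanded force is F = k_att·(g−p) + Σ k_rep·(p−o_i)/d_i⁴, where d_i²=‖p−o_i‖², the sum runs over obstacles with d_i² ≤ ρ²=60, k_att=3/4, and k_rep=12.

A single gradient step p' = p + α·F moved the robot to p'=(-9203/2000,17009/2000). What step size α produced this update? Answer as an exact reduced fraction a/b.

α = 1/10

F_att = 3/4·(g−p) = 3/4·(-8,-20) = (-6.0000,-15.0000)
o1: d²=512 > ρ²=60 → inactive
o2: d²=146 > ρ²=60 → inactive
o3: d²=40 ≤ ρ²=60; F_rep = 12·(-2,6)/40² = (-0.0150,0.0450)
o4: d²=170 > ρ²=60 → inactive
F = F_att + ΣF_rep = (-6.0150,-14.9550)
Δp = p'−p = (-0.6015,-1.4955); α = Δx/Fx = (-1203/2000) / (-1203/200) = 1/10
check: Δy/Fy = (-2991/2000) / (-2991/200) = 1/10 ✓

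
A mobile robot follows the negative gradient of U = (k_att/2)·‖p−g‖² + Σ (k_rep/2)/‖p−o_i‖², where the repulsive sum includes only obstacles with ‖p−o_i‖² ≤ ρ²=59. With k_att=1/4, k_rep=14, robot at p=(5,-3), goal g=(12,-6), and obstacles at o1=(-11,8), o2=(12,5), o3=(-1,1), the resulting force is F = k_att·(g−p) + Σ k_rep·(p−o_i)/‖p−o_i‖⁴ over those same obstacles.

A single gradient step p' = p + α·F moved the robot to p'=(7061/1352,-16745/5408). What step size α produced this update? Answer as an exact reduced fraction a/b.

α = 1/8

F_att = 1/4·(g−p) = 1/4·(7,-3) = (1.7500,-0.7500)
o1: d²=377 > ρ²=59 → inactive
o2: d²=113 > ρ²=59 → inactive
o3: d²=52 ≤ ρ²=59; F_rep = 14·(6,-4)/52² = (0.0311,-0.0207)
F = F_att + ΣF_rep = (1.7811,-0.7707)
Δp = p'−p = (0.2226,-0.0963); α = Δx/Fx = (301/1352) / (301/169) = 1/8
check: Δy/Fy = (-521/5408) / (-521/676) = 1/8 ✓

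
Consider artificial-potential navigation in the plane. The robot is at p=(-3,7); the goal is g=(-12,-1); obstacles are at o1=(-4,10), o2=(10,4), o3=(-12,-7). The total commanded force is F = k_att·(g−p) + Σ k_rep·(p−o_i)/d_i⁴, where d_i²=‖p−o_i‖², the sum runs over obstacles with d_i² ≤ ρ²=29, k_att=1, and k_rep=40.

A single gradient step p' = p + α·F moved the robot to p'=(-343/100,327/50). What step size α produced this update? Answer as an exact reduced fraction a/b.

α = 1/20

F_att = 1·(g−p) = 1·(-9,-8) = (-9.0000,-8.0000)
o1: d²=10 ≤ ρ²=29; F_rep = 40·(1,-3)/10² = (0.4000,-1.2000)
o2: d²=178 > ρ²=29 → inactive
o3: d²=277 > ρ²=29 → inactive
F = F_att + ΣF_rep = (-8.6000,-9.2000)
Δp = p'−p = (-0.4300,-0.4600); α = Δx/Fx = (-43/100) / (-43/5) = 1/20
check: Δy/Fy = (-23/50) / (-46/5) = 1/20 ✓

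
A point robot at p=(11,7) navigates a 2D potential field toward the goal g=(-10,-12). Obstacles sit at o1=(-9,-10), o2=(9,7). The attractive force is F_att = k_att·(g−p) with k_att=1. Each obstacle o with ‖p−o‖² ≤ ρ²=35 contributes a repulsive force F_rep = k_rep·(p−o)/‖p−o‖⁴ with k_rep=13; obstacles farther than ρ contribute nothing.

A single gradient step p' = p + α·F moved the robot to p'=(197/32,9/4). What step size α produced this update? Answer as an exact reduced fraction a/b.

α = 1/4

F_att = 1·(g−p) = 1·(-21,-19) = (-21.0000,-19.0000)
o1: d²=689 > ρ²=35 → inactive
o2: d²=4 ≤ ρ²=35; F_rep = 13·(2,0)/4² = (1.6250,0.0000)
F = F_att + ΣF_rep = (-19.3750,-19.0000)
Δp = p'−p = (-4.8438,-4.7500); α = Δx/Fx = (-155/32) / (-155/8) = 1/4
check: Δy/Fy = (-19/4) / (-19) = 1/4 ✓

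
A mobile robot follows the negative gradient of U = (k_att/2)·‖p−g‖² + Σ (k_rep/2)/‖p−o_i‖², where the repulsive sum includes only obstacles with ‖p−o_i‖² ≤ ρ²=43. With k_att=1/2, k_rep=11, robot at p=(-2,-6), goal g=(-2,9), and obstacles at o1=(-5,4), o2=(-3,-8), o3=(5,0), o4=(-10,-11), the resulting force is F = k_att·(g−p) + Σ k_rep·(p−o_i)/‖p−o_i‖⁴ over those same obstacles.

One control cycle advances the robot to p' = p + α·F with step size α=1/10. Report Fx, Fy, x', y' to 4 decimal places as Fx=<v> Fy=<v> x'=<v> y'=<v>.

Fx=0.4400 Fy=8.3800 x'=-1.9560 y'=-5.1620

F_att = 1/2·(g−p) = 1/2·(0,15) = (0.0000,7.5000)
o1: d²=109 > ρ²=43 → inactive
o2: d²=5 ≤ ρ²=43; F_rep = 11·(1,2)/5² = (0.4400,0.8800)
o3: d²=85 > ρ²=43 → inactive
o4: d²=89 > ρ²=43 → inactive
F = F_att + ΣF_rep = (0.4400,8.3800)
p' = p + 1/10·F = (-1.9560,-5.1620)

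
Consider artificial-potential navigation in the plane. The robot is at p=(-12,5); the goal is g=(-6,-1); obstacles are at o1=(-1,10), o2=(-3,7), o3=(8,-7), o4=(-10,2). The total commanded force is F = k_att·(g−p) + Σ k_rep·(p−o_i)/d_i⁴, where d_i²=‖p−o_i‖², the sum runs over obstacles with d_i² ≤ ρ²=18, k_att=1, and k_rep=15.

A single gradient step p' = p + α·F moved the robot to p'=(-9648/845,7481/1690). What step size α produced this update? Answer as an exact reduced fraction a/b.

F_att = 1·(g−p) = 1·(6,-6) = (6.0000,-6.0000)
o1: d²=146 > ρ²=18 → inactive
o2: d²=85 > ρ²=18 → inactive
o3: d²=544 > ρ²=18 → inactive
o4: d²=13 ≤ ρ²=18; F_rep = 15·(-2,3)/13² = (-0.1775,0.2663)
F = F_att + ΣF_rep = (5.8225,-5.7337)
Δp = p'−p = (0.5822,-0.5734); α = Δx/Fx = (492/845) / (984/169) = 1/10
check: Δy/Fy = (-969/1690) / (-969/169) = 1/10 ✓

α = 1/10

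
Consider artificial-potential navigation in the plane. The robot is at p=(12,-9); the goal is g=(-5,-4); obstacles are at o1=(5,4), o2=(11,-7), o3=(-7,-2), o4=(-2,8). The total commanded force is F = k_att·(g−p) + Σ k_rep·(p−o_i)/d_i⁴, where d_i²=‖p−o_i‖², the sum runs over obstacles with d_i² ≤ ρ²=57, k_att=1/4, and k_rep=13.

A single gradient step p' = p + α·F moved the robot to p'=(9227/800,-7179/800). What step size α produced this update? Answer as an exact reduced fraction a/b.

α = 1/8

F_att = 1/4·(g−p) = 1/4·(-17,5) = (-4.2500,1.2500)
o1: d²=218 > ρ²=57 → inactive
o2: d²=5 ≤ ρ²=57; F_rep = 13·(1,-2)/5² = (0.5200,-1.0400)
o3: d²=410 > ρ²=57 → inactive
o4: d²=485 > ρ²=57 → inactive
F = F_att + ΣF_rep = (-3.7300,0.2100)
Δp = p'−p = (-0.4662,0.0262); α = Δx/Fx = (-373/800) / (-373/100) = 1/8
check: Δy/Fy = (21/800) / (21/100) = 1/8 ✓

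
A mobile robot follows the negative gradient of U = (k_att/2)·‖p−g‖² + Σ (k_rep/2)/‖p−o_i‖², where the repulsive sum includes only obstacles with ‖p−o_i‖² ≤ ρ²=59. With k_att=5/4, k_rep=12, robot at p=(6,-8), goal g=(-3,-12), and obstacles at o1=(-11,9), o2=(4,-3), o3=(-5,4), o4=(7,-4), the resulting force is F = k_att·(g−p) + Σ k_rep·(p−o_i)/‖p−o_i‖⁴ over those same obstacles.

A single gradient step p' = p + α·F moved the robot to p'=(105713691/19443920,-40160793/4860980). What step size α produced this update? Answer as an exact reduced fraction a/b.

F_att = 5/4·(g−p) = 5/4·(-9,-4) = (-11.2500,-5.0000)
o1: d²=578 > ρ²=59 → inactive
o2: d²=29 ≤ ρ²=59; F_rep = 12·(2,-5)/29² = (0.0285,-0.0713)
o3: d²=265 > ρ²=59 → inactive
o4: d²=17 ≤ ρ²=59; F_rep = 12·(-1,-4)/17² = (-0.0415,-0.1661)
F = F_att + ΣF_rep = (-11.2630,-5.2374)
Δp = p'−p = (-0.5631,-0.2619); α = Δx/Fx = (-10949829/19443920) / (-10949829/972196) = 1/20
check: Δy/Fy = (-1272953/4860980) / (-1272953/243049) = 1/20 ✓

α = 1/20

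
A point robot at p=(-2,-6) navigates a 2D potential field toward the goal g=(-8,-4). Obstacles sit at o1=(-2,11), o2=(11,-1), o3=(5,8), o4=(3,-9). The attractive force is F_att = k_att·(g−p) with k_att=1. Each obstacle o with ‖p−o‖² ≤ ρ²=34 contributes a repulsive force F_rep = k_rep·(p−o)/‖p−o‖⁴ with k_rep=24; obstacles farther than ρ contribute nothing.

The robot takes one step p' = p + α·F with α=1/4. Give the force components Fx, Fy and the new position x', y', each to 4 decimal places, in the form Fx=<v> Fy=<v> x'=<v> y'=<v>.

Fx=-6.1038 Fy=2.0623 x'=-3.5260 y'=-5.4844

F_att = 1·(g−p) = 1·(-6,2) = (-6.0000,2.0000)
o1: d²=289 > ρ²=34 → inactive
o2: d²=194 > ρ²=34 → inactive
o3: d²=245 > ρ²=34 → inactive
o4: d²=34 ≤ ρ²=34; F_rep = 24·(-5,3)/34² = (-0.1038,0.0623)
F = F_att + ΣF_rep = (-6.1038,2.0623)
p' = p + 1/4·F = (-3.5260,-5.4844)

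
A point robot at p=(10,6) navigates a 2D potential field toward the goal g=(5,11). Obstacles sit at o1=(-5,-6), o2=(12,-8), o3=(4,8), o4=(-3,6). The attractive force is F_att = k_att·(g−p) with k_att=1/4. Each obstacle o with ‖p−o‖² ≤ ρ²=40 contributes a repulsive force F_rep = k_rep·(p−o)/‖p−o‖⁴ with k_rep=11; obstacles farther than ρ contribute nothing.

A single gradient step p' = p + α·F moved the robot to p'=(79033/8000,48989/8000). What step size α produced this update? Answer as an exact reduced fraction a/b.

α = 1/10

F_att = 1/4·(g−p) = 1/4·(-5,5) = (-1.2500,1.2500)
o1: d²=369 > ρ²=40 → inactive
o2: d²=200 > ρ²=40 → inactive
o3: d²=40 ≤ ρ²=40; F_rep = 11·(6,-2)/40² = (0.0413,-0.0138)
o4: d²=169 > ρ²=40 → inactive
F = F_att + ΣF_rep = (-1.2087,1.2363)
Δp = p'−p = (-0.1209,0.1236); α = Δx/Fx = (-967/8000) / (-967/800) = 1/10
check: Δy/Fy = (989/8000) / (989/800) = 1/10 ✓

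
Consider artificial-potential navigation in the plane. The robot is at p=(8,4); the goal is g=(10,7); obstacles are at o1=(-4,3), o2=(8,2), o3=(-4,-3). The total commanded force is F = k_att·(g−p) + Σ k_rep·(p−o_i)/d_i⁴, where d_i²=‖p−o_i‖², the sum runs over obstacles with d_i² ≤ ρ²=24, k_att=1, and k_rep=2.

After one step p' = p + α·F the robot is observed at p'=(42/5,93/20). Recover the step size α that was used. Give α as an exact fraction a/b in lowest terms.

α = 1/5

F_att = 1·(g−p) = 1·(2,3) = (2.0000,3.0000)
o1: d²=145 > ρ²=24 → inactive
o2: d²=4 ≤ ρ²=24; F_rep = 2·(0,2)/4² = (0.0000,0.2500)
o3: d²=193 > ρ²=24 → inactive
F = F_att + ΣF_rep = (2.0000,3.2500)
Δp = p'−p = (0.4000,0.6500); α = Δx/Fx = (2/5) / (2) = 1/5
check: Δy/Fy = (13/20) / (13/4) = 1/5 ✓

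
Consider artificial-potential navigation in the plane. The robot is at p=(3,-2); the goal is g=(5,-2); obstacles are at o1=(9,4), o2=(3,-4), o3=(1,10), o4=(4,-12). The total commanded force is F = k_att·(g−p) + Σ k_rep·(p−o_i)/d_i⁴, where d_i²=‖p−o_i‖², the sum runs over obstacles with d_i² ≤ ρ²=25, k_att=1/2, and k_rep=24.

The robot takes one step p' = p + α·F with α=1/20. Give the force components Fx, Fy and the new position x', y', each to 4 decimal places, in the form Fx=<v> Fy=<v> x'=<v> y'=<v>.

F_att = 1/2·(g−p) = 1/2·(2,0) = (1.0000,0.0000)
o1: d²=72 > ρ²=25 → inactive
o2: d²=4 ≤ ρ²=25; F_rep = 24·(0,2)/4² = (0.0000,3.0000)
o3: d²=148 > ρ²=25 → inactive
o4: d²=101 > ρ²=25 → inactive
F = F_att + ΣF_rep = (1.0000,3.0000)
p' = p + 1/20·F = (3.0500,-1.8500)

Fx=1.0000 Fy=3.0000 x'=3.0500 y'=-1.8500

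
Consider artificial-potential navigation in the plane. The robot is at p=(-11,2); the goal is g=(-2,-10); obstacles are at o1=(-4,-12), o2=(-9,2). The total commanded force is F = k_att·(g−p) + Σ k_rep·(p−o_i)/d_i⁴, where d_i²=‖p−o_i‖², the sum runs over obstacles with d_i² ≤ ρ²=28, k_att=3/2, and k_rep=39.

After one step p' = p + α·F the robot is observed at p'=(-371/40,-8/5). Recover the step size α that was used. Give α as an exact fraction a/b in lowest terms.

F_att = 3/2·(g−p) = 3/2·(9,-12) = (13.5000,-18.0000)
o1: d²=245 > ρ²=28 → inactive
o2: d²=4 ≤ ρ²=28; F_rep = 39·(-2,0)/4² = (-4.8750,0.0000)
F = F_att + ΣF_rep = (8.6250,-18.0000)
Δp = p'−p = (1.7250,-3.6000); α = Δx/Fx = (69/40) / (69/8) = 1/5
check: Δy/Fy = (-18/5) / (-18) = 1/5 ✓

α = 1/5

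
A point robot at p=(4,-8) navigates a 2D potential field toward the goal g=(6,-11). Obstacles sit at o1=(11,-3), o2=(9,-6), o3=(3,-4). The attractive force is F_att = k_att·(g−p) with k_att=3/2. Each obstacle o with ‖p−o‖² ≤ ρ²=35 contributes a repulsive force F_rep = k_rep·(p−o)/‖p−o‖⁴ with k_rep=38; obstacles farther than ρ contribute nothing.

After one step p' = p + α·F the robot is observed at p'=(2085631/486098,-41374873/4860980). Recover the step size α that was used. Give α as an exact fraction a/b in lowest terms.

F_att = 3/2·(g−p) = 3/2·(2,-3) = (3.0000,-4.5000)
o1: d²=74 > ρ²=35 → inactive
o2: d²=29 ≤ ρ²=35; F_rep = 38·(-5,-2)/29² = (-0.2259,-0.0904)
o3: d²=17 ≤ ρ²=35; F_rep = 38·(1,-4)/17² = (0.1315,-0.5260)
F = F_att + ΣF_rep = (2.9056,-5.1163)
Δp = p'−p = (0.2906,-0.5116); α = Δx/Fx = (141239/486098) / (706195/243049) = 1/10
check: Δy/Fy = (-2487033/4860980) / (-2487033/486098) = 1/10 ✓

α = 1/10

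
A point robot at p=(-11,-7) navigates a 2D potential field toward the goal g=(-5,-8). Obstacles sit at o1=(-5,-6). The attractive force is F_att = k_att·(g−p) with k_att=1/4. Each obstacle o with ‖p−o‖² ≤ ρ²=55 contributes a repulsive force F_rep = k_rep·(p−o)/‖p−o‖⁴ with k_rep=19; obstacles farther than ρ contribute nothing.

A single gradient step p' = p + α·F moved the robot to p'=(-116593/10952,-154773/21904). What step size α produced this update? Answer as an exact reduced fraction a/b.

α = 1/4

F_att = 1/4·(g−p) = 1/4·(6,-1) = (1.5000,-0.2500)
o1: d²=37 ≤ ρ²=55; F_rep = 19·(-6,-1)/37² = (-0.0833,-0.0139)
F = F_att + ΣF_rep = (1.4167,-0.2639)
Δp = p'−p = (0.3542,-0.0660); α = Δx/Fx = (3879/10952) / (3879/2738) = 1/4
check: Δy/Fy = (-1445/21904) / (-1445/5476) = 1/4 ✓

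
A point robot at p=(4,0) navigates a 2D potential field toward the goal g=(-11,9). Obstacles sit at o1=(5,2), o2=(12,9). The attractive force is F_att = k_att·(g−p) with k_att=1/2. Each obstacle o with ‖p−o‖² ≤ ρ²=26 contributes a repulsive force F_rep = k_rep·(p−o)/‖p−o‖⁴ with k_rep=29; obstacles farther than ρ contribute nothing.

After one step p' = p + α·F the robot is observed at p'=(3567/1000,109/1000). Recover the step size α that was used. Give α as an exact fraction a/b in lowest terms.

F_att = 1/2·(g−p) = 1/2·(-15,9) = (-7.5000,4.5000)
o1: d²=5 ≤ ρ²=26; F_rep = 29·(-1,-2)/5² = (-1.1600,-2.3200)
o2: d²=145 > ρ²=26 → inactive
F = F_att + ΣF_rep = (-8.6600,2.1800)
Δp = p'−p = (-0.4330,0.1090); α = Δx/Fx = (-433/1000) / (-433/50) = 1/20
check: Δy/Fy = (109/1000) / (109/50) = 1/20 ✓

α = 1/20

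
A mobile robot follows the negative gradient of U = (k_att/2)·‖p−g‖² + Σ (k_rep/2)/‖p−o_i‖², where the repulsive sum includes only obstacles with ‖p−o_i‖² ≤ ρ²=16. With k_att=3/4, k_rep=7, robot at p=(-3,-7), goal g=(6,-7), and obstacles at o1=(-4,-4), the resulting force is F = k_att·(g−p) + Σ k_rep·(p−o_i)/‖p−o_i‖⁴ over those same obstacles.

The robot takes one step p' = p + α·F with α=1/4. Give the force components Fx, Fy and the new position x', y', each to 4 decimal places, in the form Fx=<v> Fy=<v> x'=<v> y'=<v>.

Fx=6.8200 Fy=-0.2100 x'=-1.2950 y'=-7.0525

F_att = 3/4·(g−p) = 3/4·(9,0) = (6.7500,0.0000)
o1: d²=10 ≤ ρ²=16; F_rep = 7·(1,-3)/10² = (0.0700,-0.2100)
F = F_att + ΣF_rep = (6.8200,-0.2100)
p' = p + 1/4·F = (-1.2950,-7.0525)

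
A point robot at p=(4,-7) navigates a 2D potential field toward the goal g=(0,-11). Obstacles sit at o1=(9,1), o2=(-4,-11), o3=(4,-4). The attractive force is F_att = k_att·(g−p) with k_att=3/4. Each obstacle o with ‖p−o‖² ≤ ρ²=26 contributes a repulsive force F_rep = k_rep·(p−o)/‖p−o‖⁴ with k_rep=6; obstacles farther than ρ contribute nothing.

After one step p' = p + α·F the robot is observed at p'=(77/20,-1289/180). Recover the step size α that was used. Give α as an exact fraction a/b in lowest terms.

F_att = 3/4·(g−p) = 3/4·(-4,-4) = (-3.0000,-3.0000)
o1: d²=89 > ρ²=26 → inactive
o2: d²=80 > ρ²=26 → inactive
o3: d²=9 ≤ ρ²=26; F_rep = 6·(0,-3)/9² = (0.0000,-0.2222)
F = F_att + ΣF_rep = (-3.0000,-3.2222)
Δp = p'−p = (-0.1500,-0.1611); α = Δx/Fx = (-3/20) / (-3) = 1/20
check: Δy/Fy = (-29/180) / (-29/9) = 1/20 ✓

α = 1/20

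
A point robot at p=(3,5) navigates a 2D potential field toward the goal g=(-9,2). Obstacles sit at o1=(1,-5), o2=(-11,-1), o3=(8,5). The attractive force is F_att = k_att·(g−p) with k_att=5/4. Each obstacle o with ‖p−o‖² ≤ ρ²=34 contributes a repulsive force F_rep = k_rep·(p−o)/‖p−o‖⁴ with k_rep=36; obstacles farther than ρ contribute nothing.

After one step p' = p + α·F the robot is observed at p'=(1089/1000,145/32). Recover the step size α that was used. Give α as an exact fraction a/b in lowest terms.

F_att = 5/4·(g−p) = 5/4·(-12,-3) = (-15.0000,-3.7500)
o1: d²=104 > ρ²=34 → inactive
o2: d²=232 > ρ²=34 → inactive
o3: d²=25 ≤ ρ²=34; F_rep = 36·(-5,0)/25² = (-0.2880,0.0000)
F = F_att + ΣF_rep = (-15.2880,-3.7500)
Δp = p'−p = (-1.9110,-0.4688); α = Δx/Fx = (-1911/1000) / (-1911/125) = 1/8
check: Δy/Fy = (-15/32) / (-15/4) = 1/8 ✓

α = 1/8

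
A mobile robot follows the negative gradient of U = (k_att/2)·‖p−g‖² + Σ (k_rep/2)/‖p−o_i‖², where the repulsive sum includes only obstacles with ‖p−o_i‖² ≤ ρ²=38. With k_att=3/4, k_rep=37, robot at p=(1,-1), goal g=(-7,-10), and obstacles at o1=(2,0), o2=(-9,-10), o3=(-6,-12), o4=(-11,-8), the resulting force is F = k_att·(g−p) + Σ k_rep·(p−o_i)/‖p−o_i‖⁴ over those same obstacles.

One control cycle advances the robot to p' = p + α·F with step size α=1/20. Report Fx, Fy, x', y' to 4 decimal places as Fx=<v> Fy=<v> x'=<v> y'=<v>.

F_att = 3/4·(g−p) = 3/4·(-8,-9) = (-6.0000,-6.7500)
o1: d²=2 ≤ ρ²=38; F_rep = 37·(-1,-1)/2² = (-9.2500,-9.2500)
o2: d²=181 > ρ²=38 → inactive
o3: d²=170 > ρ²=38 → inactive
o4: d²=193 > ρ²=38 → inactive
F = F_att + ΣF_rep = (-15.2500,-16.0000)
p' = p + 1/20·F = (0.2375,-1.8000)

Fx=-15.2500 Fy=-16.0000 x'=0.2375 y'=-1.8000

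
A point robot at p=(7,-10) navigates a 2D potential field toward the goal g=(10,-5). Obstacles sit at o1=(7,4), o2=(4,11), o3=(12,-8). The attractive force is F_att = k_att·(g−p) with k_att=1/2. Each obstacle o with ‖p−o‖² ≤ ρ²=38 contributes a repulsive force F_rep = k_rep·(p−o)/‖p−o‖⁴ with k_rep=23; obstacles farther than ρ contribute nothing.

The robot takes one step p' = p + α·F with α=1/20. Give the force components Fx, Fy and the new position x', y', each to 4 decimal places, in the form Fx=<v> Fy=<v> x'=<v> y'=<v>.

Fx=1.3633 Fy=2.4453 x'=7.0682 y'=-9.8777

F_att = 1/2·(g−p) = 1/2·(3,5) = (1.5000,2.5000)
o1: d²=196 > ρ²=38 → inactive
o2: d²=450 > ρ²=38 → inactive
o3: d²=29 ≤ ρ²=38; F_rep = 23·(-5,-2)/29² = (-0.1367,-0.0547)
F = F_att + ΣF_rep = (1.3633,2.4453)
p' = p + 1/20·F = (7.0682,-9.8777)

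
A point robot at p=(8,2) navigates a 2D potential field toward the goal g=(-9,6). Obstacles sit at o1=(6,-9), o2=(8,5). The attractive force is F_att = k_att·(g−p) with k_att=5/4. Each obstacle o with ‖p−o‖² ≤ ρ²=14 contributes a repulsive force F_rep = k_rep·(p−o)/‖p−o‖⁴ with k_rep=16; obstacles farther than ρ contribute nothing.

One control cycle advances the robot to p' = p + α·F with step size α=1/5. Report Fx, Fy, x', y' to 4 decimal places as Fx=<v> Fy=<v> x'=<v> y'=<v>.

F_att = 5/4·(g−p) = 5/4·(-17,4) = (-21.2500,5.0000)
o1: d²=125 > ρ²=14 → inactive
o2: d²=9 ≤ ρ²=14; F_rep = 16·(0,-3)/9² = (0.0000,-0.5926)
F = F_att + ΣF_rep = (-21.2500,4.4074)
p' = p + 1/5·F = (3.7500,2.8815)

Fx=-21.2500 Fy=4.4074 x'=3.7500 y'=2.8815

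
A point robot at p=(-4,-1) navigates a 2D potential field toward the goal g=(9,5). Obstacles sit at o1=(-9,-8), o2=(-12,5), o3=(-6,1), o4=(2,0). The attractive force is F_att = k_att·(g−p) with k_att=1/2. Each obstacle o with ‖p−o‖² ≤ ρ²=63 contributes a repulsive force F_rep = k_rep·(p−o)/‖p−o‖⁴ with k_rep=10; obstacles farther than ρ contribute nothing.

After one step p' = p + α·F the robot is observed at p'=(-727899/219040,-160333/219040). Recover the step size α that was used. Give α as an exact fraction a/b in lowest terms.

F_att = 1/2·(g−p) = 1/2·(13,6) = (6.5000,3.0000)
o1: d²=74 > ρ²=63 → inactive
o2: d²=100 > ρ²=63 → inactive
o3: d²=8 ≤ ρ²=63; F_rep = 10·(2,-2)/8² = (0.3125,-0.3125)
o4: d²=37 ≤ ρ²=63; F_rep = 10·(-6,-1)/37² = (-0.0438,-0.0073)
F = F_att + ΣF_rep = (6.7687,2.6802)
Δp = p'−p = (0.6769,0.2680); α = Δx/Fx = (148261/219040) / (148261/21904) = 1/10
check: Δy/Fy = (58707/219040) / (58707/21904) = 1/10 ✓

α = 1/10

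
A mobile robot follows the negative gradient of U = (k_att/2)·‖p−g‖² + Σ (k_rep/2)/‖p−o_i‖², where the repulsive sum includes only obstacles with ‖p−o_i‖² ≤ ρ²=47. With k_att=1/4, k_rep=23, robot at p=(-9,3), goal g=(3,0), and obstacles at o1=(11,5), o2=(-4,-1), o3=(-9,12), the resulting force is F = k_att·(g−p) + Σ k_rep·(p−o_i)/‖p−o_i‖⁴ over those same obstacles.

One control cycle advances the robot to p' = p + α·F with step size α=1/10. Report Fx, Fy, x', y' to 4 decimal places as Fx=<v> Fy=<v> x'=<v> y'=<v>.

F_att = 1/4·(g−p) = 1/4·(12,-3) = (3.0000,-0.7500)
o1: d²=404 > ρ²=47 → inactive
o2: d²=41 ≤ ρ²=47; F_rep = 23·(-5,4)/41² = (-0.0684,0.0547)
o3: d²=81 > ρ²=47 → inactive
F = F_att + ΣF_rep = (2.9316,-0.6953)
p' = p + 1/10·F = (-8.7068,2.9305)

Fx=2.9316 Fy=-0.6953 x'=-8.7068 y'=2.9305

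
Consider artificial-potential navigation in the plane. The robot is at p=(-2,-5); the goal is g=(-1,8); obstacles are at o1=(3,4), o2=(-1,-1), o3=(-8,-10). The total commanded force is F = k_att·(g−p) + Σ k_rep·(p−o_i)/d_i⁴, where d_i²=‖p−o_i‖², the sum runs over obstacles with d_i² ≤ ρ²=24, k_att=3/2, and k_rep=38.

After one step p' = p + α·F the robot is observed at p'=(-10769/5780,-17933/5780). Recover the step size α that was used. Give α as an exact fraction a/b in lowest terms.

F_att = 3/2·(g−p) = 3/2·(1,13) = (1.5000,19.5000)
o1: d²=106 > ρ²=24 → inactive
o2: d²=17 ≤ ρ²=24; F_rep = 38·(-1,-4)/17² = (-0.1315,-0.5260)
o3: d²=61 > ρ²=24 → inactive
F = F_att + ΣF_rep = (1.3685,18.9740)
Δp = p'−p = (0.1369,1.8974); α = Δx/Fx = (791/5780) / (791/578) = 1/10
check: Δy/Fy = (10967/5780) / (10967/578) = 1/10 ✓

α = 1/10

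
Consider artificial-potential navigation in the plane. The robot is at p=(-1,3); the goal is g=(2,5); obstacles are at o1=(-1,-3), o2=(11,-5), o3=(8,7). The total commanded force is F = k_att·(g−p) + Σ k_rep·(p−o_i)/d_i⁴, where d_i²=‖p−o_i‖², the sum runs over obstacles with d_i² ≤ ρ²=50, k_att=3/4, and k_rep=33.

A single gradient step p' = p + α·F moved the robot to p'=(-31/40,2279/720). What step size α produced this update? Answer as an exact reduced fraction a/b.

F_att = 3/4·(g−p) = 3/4·(3,2) = (2.2500,1.5000)
o1: d²=36 ≤ ρ²=50; F_rep = 33·(0,6)/36² = (0.0000,0.1528)
o2: d²=208 > ρ²=50 → inactive
o3: d²=97 > ρ²=50 → inactive
F = F_att + ΣF_rep = (2.2500,1.6528)
Δp = p'−p = (0.2250,0.1653); α = Δx/Fx = (9/40) / (9/4) = 1/10
check: Δy/Fy = (119/720) / (119/72) = 1/10 ✓

α = 1/10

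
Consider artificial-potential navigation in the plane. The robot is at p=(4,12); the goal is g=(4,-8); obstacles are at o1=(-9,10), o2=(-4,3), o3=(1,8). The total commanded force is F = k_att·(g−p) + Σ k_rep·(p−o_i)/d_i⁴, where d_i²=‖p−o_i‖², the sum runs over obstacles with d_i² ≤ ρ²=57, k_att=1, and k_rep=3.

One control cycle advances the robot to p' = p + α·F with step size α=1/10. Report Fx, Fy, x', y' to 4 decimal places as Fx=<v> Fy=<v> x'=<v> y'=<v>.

F_att = 1·(g−p) = 1·(0,-20) = (0.0000,-20.0000)
o1: d²=173 > ρ²=57 → inactive
o2: d²=145 > ρ²=57 → inactive
o3: d²=25 ≤ ρ²=57; F_rep = 3·(3,4)/25² = (0.0144,0.0192)
F = F_att + ΣF_rep = (0.0144,-19.9808)
p' = p + 1/10·F = (4.0014,10.0019)

Fx=0.0144 Fy=-19.9808 x'=4.0014 y'=10.0019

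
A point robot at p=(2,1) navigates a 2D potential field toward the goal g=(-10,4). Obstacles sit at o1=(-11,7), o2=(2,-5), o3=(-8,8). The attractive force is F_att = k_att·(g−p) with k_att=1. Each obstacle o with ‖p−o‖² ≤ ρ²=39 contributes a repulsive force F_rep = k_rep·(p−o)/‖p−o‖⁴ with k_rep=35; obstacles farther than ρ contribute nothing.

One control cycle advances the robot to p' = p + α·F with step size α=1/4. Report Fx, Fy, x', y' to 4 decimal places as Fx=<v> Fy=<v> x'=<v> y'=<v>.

Fx=-12.0000 Fy=3.1620 x'=-1.0000 y'=1.7905

F_att = 1·(g−p) = 1·(-12,3) = (-12.0000,3.0000)
o1: d²=205 > ρ²=39 → inactive
o2: d²=36 ≤ ρ²=39; F_rep = 35·(0,6)/36² = (0.0000,0.1620)
o3: d²=149 > ρ²=39 → inactive
F = F_att + ΣF_rep = (-12.0000,3.1620)
p' = p + 1/4·F = (-1.0000,1.7905)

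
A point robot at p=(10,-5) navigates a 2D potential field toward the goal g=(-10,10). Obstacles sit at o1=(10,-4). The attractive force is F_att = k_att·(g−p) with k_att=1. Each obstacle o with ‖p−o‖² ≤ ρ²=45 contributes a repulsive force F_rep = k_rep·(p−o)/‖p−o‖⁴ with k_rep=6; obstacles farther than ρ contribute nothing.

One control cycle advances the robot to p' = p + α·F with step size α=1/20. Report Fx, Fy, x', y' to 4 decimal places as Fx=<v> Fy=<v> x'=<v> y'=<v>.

Fx=-20.0000 Fy=9.0000 x'=9.0000 y'=-4.5500

F_att = 1·(g−p) = 1·(-20,15) = (-20.0000,15.0000)
o1: d²=1 ≤ ρ²=45; F_rep = 6·(0,-1)/1² = (0.0000,-6.0000)
F = F_att + ΣF_rep = (-20.0000,9.0000)
p' = p + 1/20·F = (9.0000,-4.5500)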